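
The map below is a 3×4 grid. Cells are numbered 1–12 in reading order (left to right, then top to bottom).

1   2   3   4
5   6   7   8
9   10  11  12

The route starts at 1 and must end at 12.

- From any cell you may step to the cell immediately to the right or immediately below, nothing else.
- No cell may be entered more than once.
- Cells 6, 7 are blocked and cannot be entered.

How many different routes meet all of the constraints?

A right/down-only route from 1 to 12 makes exactly 2 down-moves and 3 right-moves in some order.
With no other constraints that would be C(5,2) = 10 routes.
Subtract routes through each blocked cell (inclusion–exclusion for overlaps): − through 6: 6 − through 7: 6 + through 6&7: 4 → 2.
That gives 2 routes.

2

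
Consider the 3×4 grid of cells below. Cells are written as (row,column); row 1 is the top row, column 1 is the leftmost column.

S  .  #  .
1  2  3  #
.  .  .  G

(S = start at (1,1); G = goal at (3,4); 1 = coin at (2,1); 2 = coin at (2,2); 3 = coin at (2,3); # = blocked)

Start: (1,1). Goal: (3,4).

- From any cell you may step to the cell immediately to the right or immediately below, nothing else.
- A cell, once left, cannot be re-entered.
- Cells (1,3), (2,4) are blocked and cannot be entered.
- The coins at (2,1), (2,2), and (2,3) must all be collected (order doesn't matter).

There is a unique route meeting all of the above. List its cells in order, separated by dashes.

Moves only go right or down, so the column and row indices never decrease.
Route from (1,1): down 1 to (2,1), right 2 to (2,3), down 1 to (3,3), right 1 to (3,4) — 5 moves in all.
Check: all required cells visited.

(1,1) - (2,1) - (2,2) - (2,3) - (3,3) - (3,4)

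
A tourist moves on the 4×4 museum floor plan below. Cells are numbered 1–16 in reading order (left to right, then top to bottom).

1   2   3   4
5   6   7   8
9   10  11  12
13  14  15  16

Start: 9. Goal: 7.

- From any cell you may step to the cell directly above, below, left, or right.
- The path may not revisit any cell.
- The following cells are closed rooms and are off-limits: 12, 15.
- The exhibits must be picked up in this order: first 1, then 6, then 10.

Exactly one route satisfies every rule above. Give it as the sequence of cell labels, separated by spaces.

9 5 1 2 6 10 11 7

The waypoints must appear in the order 1, 6, 10, with no cell reused.
Route from 9: up 2 to 1, right 1 to 2, down 2 to 10, right 1 to 11, up 1 to 7 — 7 moves in all.
Check: order respected (1 at step 2, 6 at step 4, 10 at step 5).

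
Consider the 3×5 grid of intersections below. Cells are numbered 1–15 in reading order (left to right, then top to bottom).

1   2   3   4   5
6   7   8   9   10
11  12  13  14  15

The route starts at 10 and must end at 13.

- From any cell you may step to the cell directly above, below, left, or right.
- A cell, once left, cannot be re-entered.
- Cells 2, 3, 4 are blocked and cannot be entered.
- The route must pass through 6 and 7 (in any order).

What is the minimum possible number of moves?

Any route passes through 6 and 7 in some order between 10 and 13. Summing Manhattan distances along each leg and taking the cheapest ordering (10 → 7 → 6 → 13) gives a lower bound of 3 + 1 + 3 = 7 moves.
A route of 7 moves achieves this: 10 → 9 → 8 → 7 → 6 → 11 → 12 → 13.
Since 7 matches the lower bound, it is optimal.

7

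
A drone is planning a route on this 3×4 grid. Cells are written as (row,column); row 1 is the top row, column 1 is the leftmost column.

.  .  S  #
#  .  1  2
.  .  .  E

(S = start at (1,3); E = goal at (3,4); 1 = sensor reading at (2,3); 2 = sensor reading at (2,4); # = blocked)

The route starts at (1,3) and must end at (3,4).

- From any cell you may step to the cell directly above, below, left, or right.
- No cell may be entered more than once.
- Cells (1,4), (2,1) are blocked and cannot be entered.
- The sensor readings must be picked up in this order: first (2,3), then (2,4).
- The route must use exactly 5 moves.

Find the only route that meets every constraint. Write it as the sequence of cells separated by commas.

The waypoints must appear in the order (2,3), (2,4), with no cell reused.
Route from (1,3): left to (1,2), down to (2,2), 2× right (reaching (2,4)), down to (3,4) — 5 moves in all.
Check: order respected (1 at step 3, 2 at step 4); 5 moves as required.

(1,3), (1,2), (2,2), (2,3), (2,4), (3,4)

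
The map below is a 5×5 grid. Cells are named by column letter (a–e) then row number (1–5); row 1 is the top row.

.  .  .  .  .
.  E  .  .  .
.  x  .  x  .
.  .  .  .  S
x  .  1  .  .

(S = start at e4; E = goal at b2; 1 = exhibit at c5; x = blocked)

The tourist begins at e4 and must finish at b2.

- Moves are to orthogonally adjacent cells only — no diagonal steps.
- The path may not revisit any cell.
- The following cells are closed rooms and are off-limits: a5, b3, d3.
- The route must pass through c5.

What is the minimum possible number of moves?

7

Any route passes through c5 somewhere between e4 and b2. Summing Manhattan distances along the two legs (e4 → c5 → b2) gives a lower bound of 3 + 4 = 7 moves.
A route of 7 moves achieves this: e4 → e5 → d5 → c5 → c4 → c3 → c2 → b2.
Since 7 matches the lower bound, it is optimal.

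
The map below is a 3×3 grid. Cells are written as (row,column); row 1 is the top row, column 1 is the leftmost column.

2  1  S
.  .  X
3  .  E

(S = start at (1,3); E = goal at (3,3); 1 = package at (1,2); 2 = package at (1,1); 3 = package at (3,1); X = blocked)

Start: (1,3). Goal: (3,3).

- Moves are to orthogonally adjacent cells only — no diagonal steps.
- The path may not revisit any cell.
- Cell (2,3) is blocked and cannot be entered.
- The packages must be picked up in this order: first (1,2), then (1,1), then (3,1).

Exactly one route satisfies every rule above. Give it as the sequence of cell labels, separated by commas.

(1,3), (1,2), (1,1), (2,1), (3,1), (3,2), (3,3)

The waypoints must appear in the order (1,2), (1,1), (3,1), with no cell reused.
Route from (1,3): 2× left (reaching (1,1)), 2× down (reaching (3,1)), 2× right (reaching (3,3)) — 6 moves in all.
Check: order respected (1 at step 1, 2 at step 2, 3 at step 4).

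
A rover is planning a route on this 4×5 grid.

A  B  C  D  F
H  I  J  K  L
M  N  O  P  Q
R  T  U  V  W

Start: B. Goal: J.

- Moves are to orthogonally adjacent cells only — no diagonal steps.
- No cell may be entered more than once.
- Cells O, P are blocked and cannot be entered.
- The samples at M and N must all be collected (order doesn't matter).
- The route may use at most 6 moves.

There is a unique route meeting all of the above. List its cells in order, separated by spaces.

The 6-move cap with required stops at M, N leaves no slack for detours.
Route from B: left 1 to A, down 2 to M, right 1 to N, up 1 to I, right 1 to J — 6 moves in all.
Check: all required cells visited; 6 ≤ 6 moves.

B A H M N I J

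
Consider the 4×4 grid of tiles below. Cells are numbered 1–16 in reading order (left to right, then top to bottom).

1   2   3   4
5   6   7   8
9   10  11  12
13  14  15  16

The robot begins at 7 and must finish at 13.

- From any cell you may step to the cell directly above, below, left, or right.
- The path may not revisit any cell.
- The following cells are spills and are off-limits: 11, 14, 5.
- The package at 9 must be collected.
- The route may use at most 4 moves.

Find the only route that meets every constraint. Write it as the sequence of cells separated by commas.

The budget equals the shortest possible length, so every move has to be on a shortest route through the required cells.
Route from 7: left to 6, down to 10, left to 9, down to 13 — 4 moves in all.
Check: all required cells visited; 4 ≤ 4 moves.

7, 6, 10, 9, 13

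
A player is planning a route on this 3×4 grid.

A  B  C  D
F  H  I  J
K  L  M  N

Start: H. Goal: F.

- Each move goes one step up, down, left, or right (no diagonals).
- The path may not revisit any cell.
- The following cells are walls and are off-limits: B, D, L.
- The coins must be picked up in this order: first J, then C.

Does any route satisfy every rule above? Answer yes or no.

C must be visited but has only one open neighbour (I), and it is neither the start nor the goal — the route would have to enter and leave through I, re-entering it.

no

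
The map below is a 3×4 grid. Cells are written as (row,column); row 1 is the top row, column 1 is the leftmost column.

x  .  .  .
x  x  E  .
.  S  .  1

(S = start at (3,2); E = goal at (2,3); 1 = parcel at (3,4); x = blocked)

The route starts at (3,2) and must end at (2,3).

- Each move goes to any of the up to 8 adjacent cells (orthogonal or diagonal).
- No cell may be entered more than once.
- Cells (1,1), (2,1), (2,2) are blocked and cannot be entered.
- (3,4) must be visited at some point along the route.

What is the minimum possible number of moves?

Any route passes through (3,4) somewhere between (3,2) and (2,3). Summing Chebyshev distances along the two legs ((3,2) → (3,4) → (2,3)) gives a lower bound of 2 + 1 = 3 moves.
A route of 3 moves achieves this: (3,2) → (3,3) → (3,4) → (2,3).
Since 3 matches the lower bound, it is optimal.

3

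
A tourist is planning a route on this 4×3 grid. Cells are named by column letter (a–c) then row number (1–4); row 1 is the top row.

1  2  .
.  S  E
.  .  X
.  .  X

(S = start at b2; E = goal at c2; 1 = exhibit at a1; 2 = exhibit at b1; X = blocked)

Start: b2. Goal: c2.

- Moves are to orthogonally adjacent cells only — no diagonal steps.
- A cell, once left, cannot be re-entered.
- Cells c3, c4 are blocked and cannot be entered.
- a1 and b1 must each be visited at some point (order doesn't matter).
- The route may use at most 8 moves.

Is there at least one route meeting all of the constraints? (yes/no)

yes

One route that works: b2 → a2 → a1 → b1 → c1 → c2.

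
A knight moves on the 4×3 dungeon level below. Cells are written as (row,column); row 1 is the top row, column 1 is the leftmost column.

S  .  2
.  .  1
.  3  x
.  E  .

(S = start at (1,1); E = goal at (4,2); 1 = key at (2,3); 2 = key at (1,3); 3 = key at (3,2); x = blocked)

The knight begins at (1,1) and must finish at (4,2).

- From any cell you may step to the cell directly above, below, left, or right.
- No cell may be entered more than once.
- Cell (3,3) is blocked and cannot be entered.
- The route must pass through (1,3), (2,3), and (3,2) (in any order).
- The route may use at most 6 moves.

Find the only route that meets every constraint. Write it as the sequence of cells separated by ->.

(1,1) -> (1,2) -> (1,3) -> (2,3) -> (2,2) -> (3,2) -> (4,2)

Any route must reach (1,3), (2,3), and (3,2) and still end at (4,2) within 6 moves, so the order of the required stops is forced.
Route from (1,1): 2× right (reaching (1,3)), down to (2,3), left to (2,2), 2× down (reaching (4,2)) — 6 moves in all.
Check: all required cells visited; 6 ≤ 6 moves.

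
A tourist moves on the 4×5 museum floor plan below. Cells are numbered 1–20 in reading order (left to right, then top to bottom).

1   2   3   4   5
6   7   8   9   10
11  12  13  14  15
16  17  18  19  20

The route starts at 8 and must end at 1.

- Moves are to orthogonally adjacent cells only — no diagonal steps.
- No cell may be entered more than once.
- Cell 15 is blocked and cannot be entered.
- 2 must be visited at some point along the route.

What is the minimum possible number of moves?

3

Any route passes through 2 somewhere between 8 and 1. Summing Manhattan distances along the two legs (8 → 2 → 1) gives a lower bound of 2 + 1 = 3 moves.
A route of 3 moves achieves this: 8 → 3 → 2 → 1.
Since 3 matches the lower bound, it is optimal.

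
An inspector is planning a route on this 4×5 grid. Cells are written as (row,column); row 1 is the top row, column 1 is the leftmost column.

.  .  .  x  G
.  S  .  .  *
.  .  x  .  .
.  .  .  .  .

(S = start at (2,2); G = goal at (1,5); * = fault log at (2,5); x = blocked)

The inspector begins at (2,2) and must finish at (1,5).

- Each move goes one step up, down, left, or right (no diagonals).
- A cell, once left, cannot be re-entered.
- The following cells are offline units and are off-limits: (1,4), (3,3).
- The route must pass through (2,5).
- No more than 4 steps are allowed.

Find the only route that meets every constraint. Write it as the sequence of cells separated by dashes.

(2,2) - (2,3) - (2,4) - (2,5) - (1,5)

Any route must reach (2,5) and still end at (1,5) within 4 moves, so the order of the required stops is forced.
Route from (2,2): 3× right (reaching (2,5)), up to (1,5) — 4 moves in all.
Check: all required cells visited; 4 ≤ 4 moves.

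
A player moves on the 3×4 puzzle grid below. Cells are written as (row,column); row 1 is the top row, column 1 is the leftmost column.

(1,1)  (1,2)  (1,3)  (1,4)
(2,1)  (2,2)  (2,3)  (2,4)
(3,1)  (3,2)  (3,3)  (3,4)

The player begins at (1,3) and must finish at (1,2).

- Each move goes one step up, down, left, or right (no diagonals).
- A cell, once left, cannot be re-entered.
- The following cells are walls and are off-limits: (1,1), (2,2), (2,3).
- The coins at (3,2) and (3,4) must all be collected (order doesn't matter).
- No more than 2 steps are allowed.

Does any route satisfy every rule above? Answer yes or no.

Every way from (3,4) onward to (1,2) runs back through (1,3), which the route has already used — so it cannot be completed without a revisit.

no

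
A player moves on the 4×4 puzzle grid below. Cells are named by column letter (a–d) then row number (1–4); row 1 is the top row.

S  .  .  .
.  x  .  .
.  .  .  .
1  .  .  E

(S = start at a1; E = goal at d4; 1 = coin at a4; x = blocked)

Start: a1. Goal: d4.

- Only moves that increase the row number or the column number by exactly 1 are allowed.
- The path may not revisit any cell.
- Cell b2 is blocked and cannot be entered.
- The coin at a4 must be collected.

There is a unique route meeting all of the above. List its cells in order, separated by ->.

a1 -> a2 -> a3 -> a4 -> b4 -> c4 -> d4

Moves only go right or down, so the column and row indices never decrease.
Route from a1: down 3 to a4, right 3 to d4 — 6 moves in all.
Check: all required cells visited.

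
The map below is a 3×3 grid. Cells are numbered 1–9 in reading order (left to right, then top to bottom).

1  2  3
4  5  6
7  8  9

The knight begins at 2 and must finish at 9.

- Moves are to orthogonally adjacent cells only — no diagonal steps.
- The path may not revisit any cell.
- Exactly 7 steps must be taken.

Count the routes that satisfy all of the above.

Need simple routes of exactly 7 moves from 2 to 9 (Manhattan distance 3, so 2 moves are spent on a detour and 2 undoing it).
Enumerating: 2 1 4 7 8 5 6 9 | 2 3 6 5 4 7 8 9.
That gives 2 routes.

2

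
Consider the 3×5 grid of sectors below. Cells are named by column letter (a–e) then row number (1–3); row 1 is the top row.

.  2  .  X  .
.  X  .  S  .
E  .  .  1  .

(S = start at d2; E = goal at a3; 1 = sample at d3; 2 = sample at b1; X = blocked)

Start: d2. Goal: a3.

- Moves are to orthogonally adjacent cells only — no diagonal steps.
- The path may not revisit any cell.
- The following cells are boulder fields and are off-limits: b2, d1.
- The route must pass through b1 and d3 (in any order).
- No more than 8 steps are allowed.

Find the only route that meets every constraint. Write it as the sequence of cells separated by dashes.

d2 - d3 - c3 - c2 - c1 - b1 - a1 - a2 - a3

The budget equals the shortest possible length, so every move has to be on a shortest route through the required cells.
Route from d2: down 1 to d3, left 1 to c3, up 2 to c1, left 2 to a1, down 2 to a3 — 8 moves in all.
Check: all required cells visited; 8 ≤ 8 moves.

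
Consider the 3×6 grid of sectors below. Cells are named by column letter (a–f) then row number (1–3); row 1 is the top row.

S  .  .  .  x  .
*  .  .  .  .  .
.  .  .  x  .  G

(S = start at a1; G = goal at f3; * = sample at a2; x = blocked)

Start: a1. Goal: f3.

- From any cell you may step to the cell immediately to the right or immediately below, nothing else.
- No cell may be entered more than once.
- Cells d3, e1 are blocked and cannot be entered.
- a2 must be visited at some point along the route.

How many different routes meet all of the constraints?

A right/down-only route from a1 to f3 makes exactly 2 down-moves and 5 right-moves in some order.
With no other constraints that would be C(7,2) = 21 routes.
Split at a2 and multiply the segment counts (each segment already excludes blocked cells): a1→a2: 1; a2→f3: 2; product = 2.
That gives 2 routes.

2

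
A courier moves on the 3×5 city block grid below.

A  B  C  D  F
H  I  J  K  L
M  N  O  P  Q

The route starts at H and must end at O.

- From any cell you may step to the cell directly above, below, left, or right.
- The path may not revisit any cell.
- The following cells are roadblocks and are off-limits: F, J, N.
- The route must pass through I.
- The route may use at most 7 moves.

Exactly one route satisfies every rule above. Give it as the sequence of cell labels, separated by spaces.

H I B C D K P O

Any route must reach I and still end at O within 7 moves, so the order of the required stops is forced.
Route from H: right 1 to I, up 1 to B, right 2 to D, down 2 to P, left 1 to O — 7 moves in all.
Check: all required cells visited; 7 ≤ 7 moves.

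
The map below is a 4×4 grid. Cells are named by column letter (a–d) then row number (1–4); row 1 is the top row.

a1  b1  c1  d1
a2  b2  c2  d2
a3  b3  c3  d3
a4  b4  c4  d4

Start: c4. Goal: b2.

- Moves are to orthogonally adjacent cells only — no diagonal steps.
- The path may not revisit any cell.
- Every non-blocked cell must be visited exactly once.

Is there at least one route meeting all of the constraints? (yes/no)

One route that works: c4 → d4 → d3 → d2 → d1 → c1 → c2 → c3 → b3 → b4 → a4 → a3 → a2 → a1 → b1 → b2.

yes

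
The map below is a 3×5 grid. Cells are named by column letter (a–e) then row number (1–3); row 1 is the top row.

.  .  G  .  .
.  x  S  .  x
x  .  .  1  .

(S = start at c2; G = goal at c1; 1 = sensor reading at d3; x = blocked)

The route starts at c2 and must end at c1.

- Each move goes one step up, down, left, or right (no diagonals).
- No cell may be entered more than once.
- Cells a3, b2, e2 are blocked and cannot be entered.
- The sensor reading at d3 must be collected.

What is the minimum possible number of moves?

Any route passes through d3 somewhere between c2 and c1. Summing Manhattan distances along the two legs (c2 → d3 → c1) gives a lower bound of 2 + 3 = 5 moves.
A route of 5 moves achieves this: c2 → c3 → d3 → d2 → d1 → c1.
Since 5 matches the lower bound, it is optimal.

5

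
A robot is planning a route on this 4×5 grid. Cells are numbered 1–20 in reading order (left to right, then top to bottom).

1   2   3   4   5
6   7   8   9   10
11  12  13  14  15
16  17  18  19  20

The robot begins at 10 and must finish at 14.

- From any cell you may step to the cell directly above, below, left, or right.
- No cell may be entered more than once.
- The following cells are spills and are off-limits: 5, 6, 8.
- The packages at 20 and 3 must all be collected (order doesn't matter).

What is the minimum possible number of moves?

12

Any route passes through 20 and 3 in some order between 10 and 14. Summing Manhattan distances along each leg and taking the cheapest ordering (10 → 20 → 3 → 14) gives a lower bound of 2 + 5 + 3 = 10 moves.
The shortest route satisfying every rule uses 12 moves: 10 → 15 → 20 → 19 → 18 → 13 → 12 → 7 → 2 → 3 → 4 → 9 → 14.
The no-revisit rule (legs can't share cells) pushes the minimum above the 10-move bound; an exhaustive check rules out every length from 10 to 11, leaving 12 as the minimum.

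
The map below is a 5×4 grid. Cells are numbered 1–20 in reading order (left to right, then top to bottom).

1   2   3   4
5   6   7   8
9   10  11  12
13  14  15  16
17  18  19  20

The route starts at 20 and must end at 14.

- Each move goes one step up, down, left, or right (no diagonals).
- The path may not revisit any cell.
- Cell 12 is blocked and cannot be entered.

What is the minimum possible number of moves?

The Manhattan distance from 20 to 14 is |5−4| + |4−2| = 3, so at least 3 moves are needed.
A route of 3 moves achieves this: 20 → 16 → 15 → 14.
Since 3 matches the lower bound, it is optimal.

3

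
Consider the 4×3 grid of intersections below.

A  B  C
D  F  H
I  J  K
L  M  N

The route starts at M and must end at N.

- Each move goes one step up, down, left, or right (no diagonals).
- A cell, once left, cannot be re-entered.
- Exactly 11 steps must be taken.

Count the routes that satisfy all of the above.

2

Need simple routes of exactly 11 moves from M to N (Manhattan distance 1, so 5 moves are spent on a detour and 5 undoing it).
Enumerating: M L I D A B C H F J K N | M L I J F D A B C H K N.
That gives 2 routes.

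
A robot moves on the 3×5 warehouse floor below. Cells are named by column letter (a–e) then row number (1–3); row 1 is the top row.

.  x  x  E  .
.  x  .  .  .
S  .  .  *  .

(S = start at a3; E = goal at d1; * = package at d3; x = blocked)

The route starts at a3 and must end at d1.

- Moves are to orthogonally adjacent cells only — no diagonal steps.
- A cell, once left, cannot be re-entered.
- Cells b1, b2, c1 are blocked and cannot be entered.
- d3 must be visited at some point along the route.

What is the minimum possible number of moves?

Any route passes through d3 somewhere between a3 and d1. Summing Manhattan distances along the two legs (a3 → d3 → d1) gives a lower bound of 3 + 2 = 5 moves.
A route of 5 moves achieves this: a3 → b3 → c3 → d3 → d2 → d1.
Since 5 matches the lower bound, it is optimal.

5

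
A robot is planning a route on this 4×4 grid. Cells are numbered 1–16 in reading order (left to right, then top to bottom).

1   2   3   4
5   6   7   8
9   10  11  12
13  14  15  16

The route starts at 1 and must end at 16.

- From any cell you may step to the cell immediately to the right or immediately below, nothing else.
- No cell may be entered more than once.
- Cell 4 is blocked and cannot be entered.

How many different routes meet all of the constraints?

A right/down-only route from 1 to 16 makes exactly 3 down-moves and 3 right-moves in some order.
With no other constraints that would be C(6,3) = 20 routes.
Subtract routes through each blocked cell (inclusion–exclusion for overlaps): − through 4: 1 → 19.
That gives 19 routes.

19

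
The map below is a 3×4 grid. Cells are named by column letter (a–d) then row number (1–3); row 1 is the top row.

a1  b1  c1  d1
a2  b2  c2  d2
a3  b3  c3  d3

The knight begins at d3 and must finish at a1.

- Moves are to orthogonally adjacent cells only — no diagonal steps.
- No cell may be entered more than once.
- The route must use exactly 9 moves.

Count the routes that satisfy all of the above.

11

Need simple routes of exactly 9 moves from d3 to a1 (Manhattan distance 5, so 2 moves are spent on a detour and 2 undoing it).
Branch systematically from the start, pruning whenever the remaining move budget drops below the Manhattan distance to a1 or differs from it in parity. Grouping the completions by first move — via d2: 7; via c3: 4 — and summing: 7 + 4 = 11.
That gives 11 routes.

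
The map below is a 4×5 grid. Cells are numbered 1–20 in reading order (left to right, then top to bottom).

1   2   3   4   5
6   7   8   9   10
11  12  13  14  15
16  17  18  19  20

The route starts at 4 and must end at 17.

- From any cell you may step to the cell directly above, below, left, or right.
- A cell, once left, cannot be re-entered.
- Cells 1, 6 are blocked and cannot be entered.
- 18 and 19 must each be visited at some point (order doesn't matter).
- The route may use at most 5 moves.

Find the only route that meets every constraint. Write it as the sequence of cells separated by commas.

4, 9, 14, 19, 18, 17

The budget equals the shortest possible length, so every move has to be on a shortest route through the required cells.
Route from 4: down 3 to 19, left 2 to 17 — 5 moves in all.
Check: all required cells visited; 5 ≤ 5 moves.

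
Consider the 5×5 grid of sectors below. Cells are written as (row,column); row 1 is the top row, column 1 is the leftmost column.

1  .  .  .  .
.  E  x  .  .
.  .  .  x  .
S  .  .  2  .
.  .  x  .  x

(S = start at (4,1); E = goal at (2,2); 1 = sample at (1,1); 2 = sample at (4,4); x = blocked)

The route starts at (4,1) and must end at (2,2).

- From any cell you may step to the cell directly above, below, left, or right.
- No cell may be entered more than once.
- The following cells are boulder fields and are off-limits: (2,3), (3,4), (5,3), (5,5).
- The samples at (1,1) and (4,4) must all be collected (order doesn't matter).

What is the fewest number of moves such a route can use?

Any route passes through (1,1) and (4,4) in some order between (4,1) and (2,2). Summing Manhattan distances along each leg and taking the cheapest ordering ((4,1) → (4,4) → (1,1) → (2,2)) gives a lower bound of 3 + 6 + 2 = 11 moves.
The shortest route satisfying every rule uses 13 moves: (4,1) → (4,2) → (4,3) → (4,4) → (4,5) → (3,5) → (2,5) → (1,5) → (1,4) → (1,3) → (1,2) → (1,1) → (2,1) → (2,2).
The bound of 11 isn't tight here; checking systematically, no route of length 11 through 12 satisfies every constraint, so 13 is the minimum.

13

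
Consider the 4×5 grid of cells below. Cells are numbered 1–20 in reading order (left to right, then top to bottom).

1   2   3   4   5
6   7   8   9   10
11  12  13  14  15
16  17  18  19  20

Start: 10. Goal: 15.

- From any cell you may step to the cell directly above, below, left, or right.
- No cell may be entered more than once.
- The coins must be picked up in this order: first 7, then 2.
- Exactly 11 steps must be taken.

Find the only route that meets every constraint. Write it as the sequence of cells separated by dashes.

The waypoints must appear in the order 7, 2, with no cell reused.
Route from 10: 3× left (reaching 7), up to 2, left to 1, 2× down (reaching 11), 4× right (reaching 15) — 11 moves in all.
Check: order respected (7 at step 3, 2 at step 4); 11 moves as required.

10 - 9 - 8 - 7 - 2 - 1 - 6 - 11 - 12 - 13 - 14 - 15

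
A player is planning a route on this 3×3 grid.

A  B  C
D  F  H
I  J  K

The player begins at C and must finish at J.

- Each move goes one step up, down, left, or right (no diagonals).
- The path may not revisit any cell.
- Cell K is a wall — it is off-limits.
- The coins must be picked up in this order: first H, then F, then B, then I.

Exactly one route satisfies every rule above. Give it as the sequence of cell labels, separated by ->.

The waypoints must appear in the order H, F, B, I, with no cell reused.
Route from C: down to H, left to F, up to B, left to A, 2× down (reaching I), right to J — 7 moves in all.
Check: order respected (H at step 1, F at step 2, B at step 3, I at step 6).

C -> H -> F -> B -> A -> D -> I -> J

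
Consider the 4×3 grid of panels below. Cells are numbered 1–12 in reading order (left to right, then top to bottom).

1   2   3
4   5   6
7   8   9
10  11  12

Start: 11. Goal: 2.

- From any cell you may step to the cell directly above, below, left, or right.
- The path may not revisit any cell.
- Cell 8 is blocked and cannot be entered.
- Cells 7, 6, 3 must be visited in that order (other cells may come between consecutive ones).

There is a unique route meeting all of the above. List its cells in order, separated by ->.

The waypoints must appear in the order 7, 6, 3, with no cell reused.
Route from 11: left to 10, 2× up (reaching 4), 2× right (reaching 6), up to 3, left to 2 — 7 moves in all.
Check: order respected (7 at step 2, 6 at step 5, 3 at step 6).

11 -> 10 -> 7 -> 4 -> 5 -> 6 -> 3 -> 2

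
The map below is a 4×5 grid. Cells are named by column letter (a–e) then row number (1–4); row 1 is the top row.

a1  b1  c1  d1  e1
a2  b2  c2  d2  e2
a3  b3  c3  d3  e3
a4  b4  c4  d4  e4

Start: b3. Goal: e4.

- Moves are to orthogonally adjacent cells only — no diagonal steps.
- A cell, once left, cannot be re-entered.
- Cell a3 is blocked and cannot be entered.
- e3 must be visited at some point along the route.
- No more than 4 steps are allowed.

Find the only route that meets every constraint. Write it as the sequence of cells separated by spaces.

b3 c3 d3 e3 e4

The 4-move cap with required stops at e3 leaves no slack for detours.
Route from b3: right 3 to e3, down 1 to e4 — 4 moves in all.
Check: all required cells visited; 4 ≤ 4 moves.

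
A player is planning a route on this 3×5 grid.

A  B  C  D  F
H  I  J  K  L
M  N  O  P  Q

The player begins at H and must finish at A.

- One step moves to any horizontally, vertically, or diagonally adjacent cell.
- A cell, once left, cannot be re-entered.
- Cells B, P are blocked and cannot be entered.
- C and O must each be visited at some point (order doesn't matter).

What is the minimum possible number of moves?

Any route passes through C and O in some order between H and A. Summing Chebyshev distances along each leg and taking the cheapest ordering (H → O → C → A) gives a lower bound of 2 + 2 + 2 = 6 moves.
A route of 6 moves achieves this: H → N → O → J → C → I → A.
Since 6 matches the lower bound, it is optimal.

6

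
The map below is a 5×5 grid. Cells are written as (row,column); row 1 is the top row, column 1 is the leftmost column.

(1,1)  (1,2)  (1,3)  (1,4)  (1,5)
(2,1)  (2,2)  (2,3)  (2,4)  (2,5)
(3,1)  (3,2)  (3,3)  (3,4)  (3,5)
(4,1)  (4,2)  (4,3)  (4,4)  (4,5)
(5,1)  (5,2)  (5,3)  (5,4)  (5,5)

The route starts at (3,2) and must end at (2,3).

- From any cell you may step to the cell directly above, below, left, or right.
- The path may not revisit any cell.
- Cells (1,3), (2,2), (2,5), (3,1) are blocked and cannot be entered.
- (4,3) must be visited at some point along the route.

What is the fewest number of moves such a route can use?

4

Any route passes through (4,3) somewhere between (3,2) and (2,3). Summing Manhattan distances along the two legs ((3,2) → (4,3) → (2,3)) gives a lower bound of 2 + 2 = 4 moves.
A route of 4 moves achieves this: (3,2) → (4,2) → (4,3) → (3,3) → (2,3).
Since 4 matches the lower bound, it is optimal.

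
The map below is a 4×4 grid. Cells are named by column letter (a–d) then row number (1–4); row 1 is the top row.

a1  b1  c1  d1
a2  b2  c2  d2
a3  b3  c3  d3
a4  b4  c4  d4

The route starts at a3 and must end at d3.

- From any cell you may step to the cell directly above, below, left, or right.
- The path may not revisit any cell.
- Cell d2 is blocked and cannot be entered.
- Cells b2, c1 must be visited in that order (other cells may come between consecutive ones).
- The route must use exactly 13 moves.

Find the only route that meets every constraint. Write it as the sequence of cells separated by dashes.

The waypoints must appear in the order b2, c1, with no cell reused.
Route from a3: down to a4, right to b4, 2× up (reaching b2), left to a2, up to a1, 2× right (reaching c1), 3× down (reaching c4), right to d4, up to d3 — 13 moves in all.
Check: order respected (b2 at step 4, c1 at step 8); 13 moves as required.

a3 - a4 - b4 - b3 - b2 - a2 - a1 - b1 - c1 - c2 - c3 - c4 - d4 - d3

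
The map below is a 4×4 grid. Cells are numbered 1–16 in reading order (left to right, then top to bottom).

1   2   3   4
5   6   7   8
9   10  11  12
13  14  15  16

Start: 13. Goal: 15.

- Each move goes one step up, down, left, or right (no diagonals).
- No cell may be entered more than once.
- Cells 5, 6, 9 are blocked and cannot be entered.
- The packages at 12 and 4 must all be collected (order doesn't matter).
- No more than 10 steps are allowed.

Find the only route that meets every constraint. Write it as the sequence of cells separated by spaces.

The budget equals the shortest possible length, so every move has to be on a shortest route through the required cells.
Route from 13: right to 14, up to 10, right to 11, 2× up (reaching 3), right to 4, 3× down (reaching 16), left to 15 — 10 moves in all.
Check: all required cells visited; 10 ≤ 10 moves.

13 14 10 11 7 3 4 8 12 16 15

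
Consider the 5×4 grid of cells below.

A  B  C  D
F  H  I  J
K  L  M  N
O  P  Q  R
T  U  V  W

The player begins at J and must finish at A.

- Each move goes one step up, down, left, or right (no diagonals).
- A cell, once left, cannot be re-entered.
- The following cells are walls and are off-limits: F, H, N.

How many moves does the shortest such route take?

The Manhattan distance from J to A is |2−1| + |4−1| = 4, so at least 4 moves are needed.
A route of 4 moves achieves this: J → D → C → B → A.
Since 4 matches the lower bound, it is optimal.

4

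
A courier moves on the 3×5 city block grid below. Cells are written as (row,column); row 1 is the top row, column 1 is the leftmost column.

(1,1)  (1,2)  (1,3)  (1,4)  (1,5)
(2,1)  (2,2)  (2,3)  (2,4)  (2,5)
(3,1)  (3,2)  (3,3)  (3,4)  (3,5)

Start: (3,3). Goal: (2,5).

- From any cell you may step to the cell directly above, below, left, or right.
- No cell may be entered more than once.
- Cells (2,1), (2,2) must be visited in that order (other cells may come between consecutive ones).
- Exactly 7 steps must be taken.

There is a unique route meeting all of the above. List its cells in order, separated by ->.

The waypoints must appear in the order (2,1), (2,2), with no cell reused.
Route from (3,3): 2× left (reaching (3,1)), up to (2,1), 4× right (reaching (2,5)) — 7 moves in all.
Check: order respected ((2,1) at step 3, (2,2) at step 4); 7 moves as required.

(3,3) -> (3,2) -> (3,1) -> (2,1) -> (2,2) -> (2,3) -> (2,4) -> (2,5)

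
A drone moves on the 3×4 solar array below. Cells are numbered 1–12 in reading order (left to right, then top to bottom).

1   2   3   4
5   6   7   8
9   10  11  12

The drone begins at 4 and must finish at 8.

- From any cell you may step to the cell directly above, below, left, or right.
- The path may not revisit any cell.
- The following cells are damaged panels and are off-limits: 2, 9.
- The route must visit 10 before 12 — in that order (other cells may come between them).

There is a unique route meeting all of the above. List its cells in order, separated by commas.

4, 3, 7, 6, 10, 11, 12, 8

The waypoints must appear in the order 10, 12, with no cell reused.
Route from 4: left to 3, down to 7, left to 6, down to 10, 2× right (reaching 12), up to 8 — 7 moves in all.
Check: order respected (10 at step 4, 12 at step 6).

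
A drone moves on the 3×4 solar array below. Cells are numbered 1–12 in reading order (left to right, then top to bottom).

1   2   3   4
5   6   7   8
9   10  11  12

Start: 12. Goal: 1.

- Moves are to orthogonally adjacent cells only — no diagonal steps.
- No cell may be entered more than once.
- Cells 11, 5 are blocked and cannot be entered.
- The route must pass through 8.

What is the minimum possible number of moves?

5

Any route passes through 8 somewhere between 12 and 1. Summing Manhattan distances along the two legs (12 → 8 → 1) gives a lower bound of 1 + 4 = 5 moves.
A route of 5 moves achieves this: 12 → 8 → 4 → 3 → 2 → 1.
Since 5 matches the lower bound, it is optimal.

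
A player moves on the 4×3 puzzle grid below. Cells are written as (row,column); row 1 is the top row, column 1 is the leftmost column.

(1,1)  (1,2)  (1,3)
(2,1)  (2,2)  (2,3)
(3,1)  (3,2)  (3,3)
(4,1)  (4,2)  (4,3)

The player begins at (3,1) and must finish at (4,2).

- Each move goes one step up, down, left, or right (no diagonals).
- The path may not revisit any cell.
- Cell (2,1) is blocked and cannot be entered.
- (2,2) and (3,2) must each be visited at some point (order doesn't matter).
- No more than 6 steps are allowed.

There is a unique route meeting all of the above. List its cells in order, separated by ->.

(3,1) -> (3,2) -> (2,2) -> (2,3) -> (3,3) -> (4,3) -> (4,2)

Any route must reach (2,2) and (3,2) and still end at (4,2) within 6 moves, so the order of the required stops is forced.
Route from (3,1): right to (3,2), up to (2,2), right to (2,3), 2× down (reaching (4,3)), left to (4,2) — 6 moves in all.
Check: all required cells visited; 6 ≤ 6 moves.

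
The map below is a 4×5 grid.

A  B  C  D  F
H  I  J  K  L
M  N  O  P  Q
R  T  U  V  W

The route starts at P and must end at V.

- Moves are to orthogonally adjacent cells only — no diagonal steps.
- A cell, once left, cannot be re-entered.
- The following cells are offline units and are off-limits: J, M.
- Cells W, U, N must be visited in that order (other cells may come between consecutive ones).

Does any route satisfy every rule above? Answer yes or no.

no

Ignoring the required order, 4 revisit-free routes from P to V pass through all of W, U, and N; the waypoint orders that occur are U → N → W (4) — never W → U → N.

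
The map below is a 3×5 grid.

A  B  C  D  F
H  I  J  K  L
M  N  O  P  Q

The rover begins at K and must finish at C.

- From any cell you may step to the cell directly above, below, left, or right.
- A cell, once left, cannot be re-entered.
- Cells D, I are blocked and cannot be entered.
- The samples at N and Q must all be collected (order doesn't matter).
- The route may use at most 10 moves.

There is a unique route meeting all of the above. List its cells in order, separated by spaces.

The budget equals the shortest possible length, so every move has to be on a shortest route through the required cells.
Route from K: right to L, down to Q, 4× left (reaching M), 2× up (reaching A), 2× right (reaching C) — 10 moves in all.
Check: all required cells visited; 10 ≤ 10 moves.

K L Q P O N M H A B C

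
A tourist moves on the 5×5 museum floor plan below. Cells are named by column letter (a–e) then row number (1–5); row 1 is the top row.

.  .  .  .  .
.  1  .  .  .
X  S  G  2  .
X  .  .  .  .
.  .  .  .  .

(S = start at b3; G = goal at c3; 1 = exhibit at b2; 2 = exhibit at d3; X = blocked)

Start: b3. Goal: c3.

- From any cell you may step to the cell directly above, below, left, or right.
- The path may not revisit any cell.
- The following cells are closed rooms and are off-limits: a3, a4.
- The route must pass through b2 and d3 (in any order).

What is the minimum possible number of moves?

5

Any route passes through b2 and d3 in some order between b3 and c3. Summing Manhattan distances along each leg and taking the cheapest ordering (b3 → b2 → d3 → c3) gives a lower bound of 1 + 3 + 1 = 5 moves.
A route of 5 moves achieves this: b3 → b2 → c2 → d2 → d3 → c3.
Since 5 matches the lower bound, it is optimal.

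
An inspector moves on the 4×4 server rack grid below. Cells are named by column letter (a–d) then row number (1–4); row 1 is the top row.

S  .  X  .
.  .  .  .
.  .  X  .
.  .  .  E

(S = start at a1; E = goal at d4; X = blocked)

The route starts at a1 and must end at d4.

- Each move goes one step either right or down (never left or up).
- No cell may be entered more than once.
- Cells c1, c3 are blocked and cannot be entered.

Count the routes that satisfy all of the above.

A right/down-only route from a1 to d4 makes exactly 3 down-moves and 3 right-moves in some order.
With no other constraints that would be C(6,3) = 20 routes.
Subtract routes through each blocked cell (inclusion–exclusion for overlaps): − through c1: 4 − through c3: 12 + through c1&c3: 2 → 6.
That gives 6 routes.

6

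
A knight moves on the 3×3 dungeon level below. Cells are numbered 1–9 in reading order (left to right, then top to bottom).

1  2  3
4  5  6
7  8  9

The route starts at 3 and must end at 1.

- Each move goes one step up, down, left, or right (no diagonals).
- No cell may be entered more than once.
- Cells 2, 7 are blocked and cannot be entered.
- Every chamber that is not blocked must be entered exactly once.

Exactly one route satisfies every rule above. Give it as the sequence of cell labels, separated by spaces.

3 6 9 8 5 4 1

Need to visit all 7 open cells exactly once, starting at 3 and ending at 1.
Route from 3: 2× down (reaching 9), left to 8, up to 5, left to 4, up to 1 — 6 moves in all.
Check: all 7 open cells covered.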